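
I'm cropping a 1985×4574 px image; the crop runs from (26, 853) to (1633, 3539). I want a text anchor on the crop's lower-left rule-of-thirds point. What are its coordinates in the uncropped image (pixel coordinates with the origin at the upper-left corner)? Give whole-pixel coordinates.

Crop width = 1633 − 26 = 1607 px; one third is 535.67 px.
Crop height = 3539 − 853 = 2686 px; one third is 895.33 px.
The lower-left point is one-third across and two-thirds down within the crop:
x = 26 + 1 × 535.67 ≈ 562; y = 853 + 2 × 895.33 ≈ 2644.

(562, 2644)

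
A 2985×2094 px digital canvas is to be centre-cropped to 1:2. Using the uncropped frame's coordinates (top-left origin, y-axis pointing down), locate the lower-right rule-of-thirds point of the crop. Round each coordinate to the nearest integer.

x = 1667 px, y = 1396 px

2985/2094 > 1/2, so the 1:2 crop keeps the full height 2094 and trims width to 2094 × 1/2 = 1047.00 px.
Left offset = (2985 − 1047.00)/2 = 969.00 px; top offset = 0.
Lower-right is two-thirds across and two-thirds down within the crop:
x = 969.00 + 2 × 1047.00/3 ≈ 1667; y = 0.00 + 2 × 2094.00/3 ≈ 1396.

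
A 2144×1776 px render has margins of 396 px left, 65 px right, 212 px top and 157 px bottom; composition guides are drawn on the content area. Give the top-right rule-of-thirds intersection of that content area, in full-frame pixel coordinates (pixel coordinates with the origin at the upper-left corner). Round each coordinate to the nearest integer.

(1518, 681)

Content width = 2144 − 396 − 65 = 1683 px; content height = 1776 − 212 − 157 = 1407 px.
Top-right is two-thirds across and one-third down within the content area.
x = 396 + 2 × 1683/3 = 396 + 1122.00 ≈ 1518
y = 212 + 1 × 1407/3 = 212 + 469.00 ≈ 681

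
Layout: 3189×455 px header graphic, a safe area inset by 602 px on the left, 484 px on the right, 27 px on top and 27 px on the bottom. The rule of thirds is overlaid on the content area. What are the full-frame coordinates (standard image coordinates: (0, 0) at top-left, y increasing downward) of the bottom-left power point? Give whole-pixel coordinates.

(1303, 294)

Content width = 3189 − 602 − 484 = 2103 px; content height = 455 − 27 − 27 = 401 px.
Bottom-left is one-third across and two-thirds down within the content area.
x = 602 + 1 × 2103/3 = 602 + 701.00 ≈ 1303
y = 27 + 2 × 401/3 = 27 + 267.33 ≈ 294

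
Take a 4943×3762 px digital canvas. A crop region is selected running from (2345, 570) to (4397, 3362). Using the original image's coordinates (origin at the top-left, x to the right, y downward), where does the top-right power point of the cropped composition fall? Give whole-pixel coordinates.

x = 3713 px, y = 1501 px

Crop width = 4397 − 2345 = 2052 px; one third is 684.00 px.
Crop height = 3362 − 570 = 2792 px; one third is 930.67 px.
The top-right point is two-thirds across and one-third down within the crop:
x = 2345 + 2 × 684.00 ≈ 3713; y = 570 + 1 × 930.67 ≈ 1501.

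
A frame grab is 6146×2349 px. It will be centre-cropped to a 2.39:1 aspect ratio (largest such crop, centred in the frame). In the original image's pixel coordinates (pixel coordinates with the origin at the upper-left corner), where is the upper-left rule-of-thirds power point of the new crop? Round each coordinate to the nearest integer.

(2137, 783)

6146/2349 > 2.39/1, so the 2.39:1 crop keeps the full height 2349 and trims width to 2349 × 2.39/1 = 5614.11 px.
Left offset = (6146 − 5614.11)/2 = 265.94 px; top offset = 0.
Upper-left is one-third across and one-third down within the crop:
x = 265.94 + 1 × 5614.11/3 ≈ 2137; y = 0.00 + 1 × 2349.00/3 ≈ 783.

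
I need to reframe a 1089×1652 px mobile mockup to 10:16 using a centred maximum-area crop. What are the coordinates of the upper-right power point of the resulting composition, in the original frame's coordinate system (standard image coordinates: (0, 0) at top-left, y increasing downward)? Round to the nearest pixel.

1089/1652 > 10/16, so the 10:16 crop keeps the full height 1652 and trims width to 1652 × 10/16 = 1032.50 px.
Left offset = (1089 − 1032.50)/2 = 28.25 px; top offset = 0.
Upper-right is two-thirds across and one-third down within the crop:
x = 28.25 + 2 × 1032.50/3 ≈ 717; y = 0.00 + 1 × 1652.00/3 ≈ 551.

x = 717 px, y = 551 px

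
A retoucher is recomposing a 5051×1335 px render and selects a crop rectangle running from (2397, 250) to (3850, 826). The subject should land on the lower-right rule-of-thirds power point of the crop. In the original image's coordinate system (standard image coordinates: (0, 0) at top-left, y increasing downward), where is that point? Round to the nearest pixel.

x = 3366 px, y = 634 px

Crop width = 3850 − 2397 = 1453 px; one third is 484.33 px.
Crop height = 826 − 250 = 576 px; one third is 192.00 px.
The lower-right point is two-thirds across and two-thirds down within the crop:
x = 2397 + 2 × 484.33 ≈ 3366; y = 250 + 2 × 192.00 ≈ 634.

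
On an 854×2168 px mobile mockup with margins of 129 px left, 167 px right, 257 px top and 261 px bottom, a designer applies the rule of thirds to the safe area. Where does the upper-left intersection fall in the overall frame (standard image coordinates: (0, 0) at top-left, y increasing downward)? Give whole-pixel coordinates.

x = 315 px, y = 807 px

Content width = 854 − 129 − 167 = 558 px; content height = 2168 − 257 − 261 = 1650 px.
Upper-left is one-third across and one-third down within the safe area.
x = 129 + 1 × 558/3 = 129 + 186.00 ≈ 315
y = 257 + 1 × 1650/3 = 257 + 550.00 ≈ 807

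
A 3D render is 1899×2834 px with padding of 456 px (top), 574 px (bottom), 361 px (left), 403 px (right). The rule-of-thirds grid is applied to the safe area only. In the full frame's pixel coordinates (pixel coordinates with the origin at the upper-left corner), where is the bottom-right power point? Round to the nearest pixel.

Content width = 1899 − 361 − 403 = 1135 px; content height = 2834 − 456 − 574 = 1804 px.
Bottom-right is two-thirds across and two-thirds down within the safe area.
x = 361 + 2 × 1135/3 = 361 + 756.67 ≈ 1118
y = 456 + 2 × 1804/3 = 456 + 1202.67 ≈ 1659

x = 1118 px, y = 1659 px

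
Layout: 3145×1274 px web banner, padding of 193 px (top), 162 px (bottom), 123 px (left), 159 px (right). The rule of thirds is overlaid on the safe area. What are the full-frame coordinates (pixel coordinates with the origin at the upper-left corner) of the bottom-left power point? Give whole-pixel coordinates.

x = 1077 px, y = 806 px

Content width = 3145 − 123 − 159 = 2863 px; content height = 1274 − 193 − 162 = 919 px.
Bottom-left is one-third across and two-thirds down within the safe area.
x = 123 + 1 × 2863/3 = 123 + 954.33 ≈ 1077
y = 193 + 2 × 919/3 = 193 + 612.67 ≈ 806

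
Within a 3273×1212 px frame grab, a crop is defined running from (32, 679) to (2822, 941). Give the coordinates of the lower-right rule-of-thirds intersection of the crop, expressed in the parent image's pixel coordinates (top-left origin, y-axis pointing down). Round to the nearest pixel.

Crop width = 2822 − 32 = 2790 px; one third is 930.00 px.
Crop height = 941 − 679 = 262 px; one third is 87.33 px.
The lower-right point is two-thirds across and two-thirds down within the crop:
x = 32 + 2 × 930.00 ≈ 1892; y = 679 + 2 × 87.33 ≈ 854.

x = 1892 px, y = 854 px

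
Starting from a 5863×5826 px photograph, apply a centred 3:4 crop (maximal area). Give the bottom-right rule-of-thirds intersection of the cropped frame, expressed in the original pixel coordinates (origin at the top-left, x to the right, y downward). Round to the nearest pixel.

5863/5826 > 3/4, so the 3:4 crop keeps the full height 5826 and trims width to 5826 × 3/4 = 4369.50 px.
Left offset = (5863 − 4369.50)/2 = 746.75 px; top offset = 0.
Bottom-right is two-thirds across and two-thirds down within the crop:
x = 746.75 + 2 × 4369.50/3 ≈ 3660; y = 0.00 + 2 × 5826.00/3 ≈ 3884.

x = 3660 px, y = 3884 px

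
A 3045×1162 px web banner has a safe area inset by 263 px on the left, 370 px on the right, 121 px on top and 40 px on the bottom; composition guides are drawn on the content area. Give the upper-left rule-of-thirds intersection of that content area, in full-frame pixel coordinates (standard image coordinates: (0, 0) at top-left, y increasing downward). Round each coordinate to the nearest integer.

(1067, 455)

Content width = 3045 − 263 − 370 = 2412 px; content height = 1162 − 121 − 40 = 1001 px.
Upper-left is one-third across and one-third down within the content area.
x = 263 + 1 × 2412/3 = 263 + 804.00 ≈ 1067
y = 121 + 1 × 1001/3 = 121 + 333.67 ≈ 455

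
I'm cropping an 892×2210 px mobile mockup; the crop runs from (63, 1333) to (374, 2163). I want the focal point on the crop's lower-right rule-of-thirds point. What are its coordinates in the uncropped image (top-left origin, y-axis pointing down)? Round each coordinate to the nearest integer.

x = 270 px, y = 1886 px

Crop width = 374 − 63 = 311 px; one third is 103.67 px.
Crop height = 2163 − 1333 = 830 px; one third is 276.67 px.
The lower-right point is two-thirds across and two-thirds down within the crop:
x = 63 + 2 × 103.67 ≈ 270; y = 1333 + 2 × 276.67 ≈ 1886.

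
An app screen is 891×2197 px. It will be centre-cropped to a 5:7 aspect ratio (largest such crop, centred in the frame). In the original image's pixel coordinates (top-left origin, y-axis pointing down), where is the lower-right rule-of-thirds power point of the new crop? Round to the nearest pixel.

x = 594 px, y = 1306 px

891/2197 < 5/7, so the 5:7 crop keeps the full width 891 and trims height to 891 × 7/5 = 1247.40 px.
Top offset = (2197 − 1247.40)/2 = 474.80 px; left offset = 0.
Lower-right is two-thirds across and two-thirds down within the crop:
x = 0.00 + 2 × 891.00/3 ≈ 594; y = 474.80 + 2 × 1247.40/3 ≈ 1306.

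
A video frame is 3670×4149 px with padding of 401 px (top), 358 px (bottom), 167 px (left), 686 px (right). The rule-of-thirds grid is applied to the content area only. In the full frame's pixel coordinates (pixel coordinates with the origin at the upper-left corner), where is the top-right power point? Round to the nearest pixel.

Content width = 3670 − 167 − 686 = 2817 px; content height = 4149 − 401 − 358 = 3390 px.
Top-right is two-thirds across and one-third down within the content area.
x = 167 + 2 × 2817/3 = 167 + 1878.00 ≈ 2045
y = 401 + 1 × 3390/3 = 401 + 1130.00 ≈ 1531

(2045, 1531)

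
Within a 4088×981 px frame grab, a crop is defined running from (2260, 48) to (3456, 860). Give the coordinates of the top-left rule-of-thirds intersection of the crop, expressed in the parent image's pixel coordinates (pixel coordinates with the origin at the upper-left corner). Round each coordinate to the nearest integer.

Crop width = 3456 − 2260 = 1196 px; one third is 398.67 px.
Crop height = 860 − 48 = 812 px; one third is 270.67 px.
The top-left point is one-third across and one-third down within the crop:
x = 2260 + 1 × 398.67 ≈ 2659; y = 48 + 1 × 270.67 ≈ 319.

(2659, 319)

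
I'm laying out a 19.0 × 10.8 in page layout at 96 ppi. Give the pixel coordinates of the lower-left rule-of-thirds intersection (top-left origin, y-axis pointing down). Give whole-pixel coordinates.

(608, 691)

In pixels the canvas is 19.0 × 96 = 1824 wide and 10.8 × 96 = 1036.8 tall.
The lower-left point is one-third across and two-thirds down:
x = 1 × 1824/3 ≈ 608; y = 2 × 1036.8/3 ≈ 691.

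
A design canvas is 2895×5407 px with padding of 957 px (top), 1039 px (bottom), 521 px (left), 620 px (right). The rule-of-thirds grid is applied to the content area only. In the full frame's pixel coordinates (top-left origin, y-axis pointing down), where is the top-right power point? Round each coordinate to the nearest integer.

Content width = 2895 − 521 − 620 = 1754 px; content height = 5407 − 957 − 1039 = 3411 px.
Top-right is two-thirds across and one-third down within the content area.
x = 521 + 2 × 1754/3 = 521 + 1169.33 ≈ 1690
y = 957 + 1 × 3411/3 = 957 + 1137.00 ≈ 2094

x = 1690 px, y = 2094 px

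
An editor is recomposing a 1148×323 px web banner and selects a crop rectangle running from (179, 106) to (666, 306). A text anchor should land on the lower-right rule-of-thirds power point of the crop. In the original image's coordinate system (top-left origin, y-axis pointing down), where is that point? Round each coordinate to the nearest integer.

Crop width = 666 − 179 = 487 px; one third is 162.33 px.
Crop height = 306 − 106 = 200 px; one third is 66.67 px.
The lower-right point is two-thirds across and two-thirds down within the crop:
x = 179 + 2 × 162.33 ≈ 504; y = 106 + 2 × 66.67 ≈ 239.

x = 504 px, y = 239 px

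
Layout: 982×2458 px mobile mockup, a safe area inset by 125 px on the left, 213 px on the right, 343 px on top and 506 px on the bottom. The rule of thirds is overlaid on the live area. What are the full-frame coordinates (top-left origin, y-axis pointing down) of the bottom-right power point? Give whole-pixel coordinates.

x = 554 px, y = 1416 px

Content width = 982 − 125 − 213 = 644 px; content height = 2458 − 343 − 506 = 1609 px.
Bottom-right is two-thirds across and two-thirds down within the live area.
x = 125 + 2 × 644/3 = 125 + 429.33 ≈ 554
y = 343 + 2 × 1609/3 = 343 + 1072.67 ≈ 1416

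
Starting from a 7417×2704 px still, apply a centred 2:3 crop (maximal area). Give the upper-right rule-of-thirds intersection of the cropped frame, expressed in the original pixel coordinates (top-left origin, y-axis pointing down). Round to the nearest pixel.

x = 4009 px, y = 901 px

7417/2704 > 2/3, so the 2:3 crop keeps the full height 2704 and trims width to 2704 × 2/3 = 1802.67 px.
Left offset = (7417 − 1802.67)/2 = 2807.17 px; top offset = 0.
Upper-right is two-thirds across and one-third down within the crop:
x = 2807.17 + 2 × 1802.67/3 ≈ 4009; y = 0.00 + 1 × 2704.00/3 ≈ 901.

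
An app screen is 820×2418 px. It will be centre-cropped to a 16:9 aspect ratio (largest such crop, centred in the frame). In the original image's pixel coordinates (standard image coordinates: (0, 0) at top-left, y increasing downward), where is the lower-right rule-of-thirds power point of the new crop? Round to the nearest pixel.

820/2418 < 16/9, so the 16:9 crop keeps the full width 820 and trims height to 820 × 9/16 = 461.25 px.
Top offset = (2418 − 461.25)/2 = 978.38 px; left offset = 0.
Lower-right is two-thirds across and two-thirds down within the crop:
x = 0.00 + 2 × 820.00/3 ≈ 547; y = 978.38 + 2 × 461.25/3 ≈ 1286.

x = 547 px, y = 1286 px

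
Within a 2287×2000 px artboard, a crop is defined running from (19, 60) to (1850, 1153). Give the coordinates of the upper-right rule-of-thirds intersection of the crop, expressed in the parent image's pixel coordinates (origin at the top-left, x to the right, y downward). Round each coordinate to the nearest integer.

Crop width = 1850 − 19 = 1831 px; one third is 610.33 px.
Crop height = 1153 − 60 = 1093 px; one third is 364.33 px.
The upper-right point is two-thirds across and one-third down within the crop:
x = 19 + 2 × 610.33 ≈ 1240; y = 60 + 1 × 364.33 ≈ 424.

(1240, 424)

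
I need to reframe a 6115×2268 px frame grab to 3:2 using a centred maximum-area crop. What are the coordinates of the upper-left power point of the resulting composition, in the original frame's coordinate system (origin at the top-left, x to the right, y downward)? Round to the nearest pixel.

x = 2491 px, y = 756 px

6115/2268 > 3/2, so the 3:2 crop keeps the full height 2268 and trims width to 2268 × 3/2 = 3402.00 px.
Left offset = (6115 − 3402.00)/2 = 1356.50 px; top offset = 0.
Upper-left is one-third across and one-third down within the crop:
x = 1356.50 + 1 × 3402.00/3 ≈ 2491; y = 0.00 + 1 × 2268.00/3 ≈ 756.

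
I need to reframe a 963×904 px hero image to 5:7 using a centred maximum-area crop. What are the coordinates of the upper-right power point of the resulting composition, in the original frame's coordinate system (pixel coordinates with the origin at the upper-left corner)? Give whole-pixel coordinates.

963/904 > 5/7, so the 5:7 crop keeps the full height 904 and trims width to 904 × 5/7 = 645.71 px.
Left offset = (963 − 645.71)/2 = 158.64 px; top offset = 0.
Upper-right is two-thirds across and one-third down within the crop:
x = 158.64 + 2 × 645.71/3 ≈ 589; y = 0.00 + 1 × 904.00/3 ≈ 301.

(589, 301)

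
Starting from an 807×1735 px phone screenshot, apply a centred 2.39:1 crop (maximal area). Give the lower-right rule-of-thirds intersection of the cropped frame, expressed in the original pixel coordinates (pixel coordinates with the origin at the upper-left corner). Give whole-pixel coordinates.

x = 538 px, y = 924 px

807/1735 < 2.39/1, so the 2.39:1 crop keeps the full width 807 and trims height to 807 × 1/2.39 = 337.66 px.
Top offset = (1735 − 337.66)/2 = 698.67 px; left offset = 0.
Lower-right is two-thirds across and two-thirds down within the crop:
x = 0.00 + 2 × 807.00/3 ≈ 538; y = 698.67 + 2 × 337.66/3 ≈ 924.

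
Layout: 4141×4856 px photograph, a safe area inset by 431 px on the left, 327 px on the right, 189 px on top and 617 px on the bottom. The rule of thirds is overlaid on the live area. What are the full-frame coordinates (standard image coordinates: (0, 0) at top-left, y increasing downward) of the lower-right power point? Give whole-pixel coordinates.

Content width = 4141 − 431 − 327 = 3383 px; content height = 4856 − 189 − 617 = 4050 px.
Lower-right is two-thirds across and two-thirds down within the live area.
x = 431 + 2 × 3383/3 = 431 + 2255.33 ≈ 2686
y = 189 + 2 × 4050/3 = 189 + 2700.00 ≈ 2889

x = 2686 px, y = 2889 px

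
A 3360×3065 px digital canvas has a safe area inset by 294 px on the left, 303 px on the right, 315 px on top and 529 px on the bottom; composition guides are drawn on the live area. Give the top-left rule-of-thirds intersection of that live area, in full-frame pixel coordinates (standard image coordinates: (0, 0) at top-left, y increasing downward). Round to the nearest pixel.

Content width = 3360 − 294 − 303 = 2763 px; content height = 3065 − 315 − 529 = 2221 px.
Top-left is one-third across and one-third down within the live area.
x = 294 + 1 × 2763/3 = 294 + 921.00 ≈ 1215
y = 315 + 1 × 2221/3 = 315 + 740.33 ≈ 1055

x = 1215 px, y = 1055 px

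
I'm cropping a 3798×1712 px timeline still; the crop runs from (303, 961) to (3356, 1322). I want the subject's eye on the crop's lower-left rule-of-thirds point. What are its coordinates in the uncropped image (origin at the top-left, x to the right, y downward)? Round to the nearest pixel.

x = 1321 px, y = 1202 px

Crop width = 3356 − 303 = 3053 px; one third is 1017.67 px.
Crop height = 1322 − 961 = 361 px; one third is 120.33 px.
The lower-left point is one-third across and two-thirds down within the crop:
x = 303 + 1 × 1017.67 ≈ 1321; y = 961 + 2 × 120.33 ≈ 1202.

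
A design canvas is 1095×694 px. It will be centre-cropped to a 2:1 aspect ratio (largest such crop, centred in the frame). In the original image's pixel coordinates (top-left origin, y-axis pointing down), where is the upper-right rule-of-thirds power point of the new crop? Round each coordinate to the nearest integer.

(730, 256)

1095/694 < 2/1, so the 2:1 crop keeps the full width 1095 and trims height to 1095 × 1/2 = 547.50 px.
Top offset = (694 − 547.50)/2 = 73.25 px; left offset = 0.
Upper-right is two-thirds across and one-third down within the crop:
x = 0.00 + 2 × 1095.00/3 ≈ 730; y = 73.25 + 1 × 547.50/3 ≈ 256.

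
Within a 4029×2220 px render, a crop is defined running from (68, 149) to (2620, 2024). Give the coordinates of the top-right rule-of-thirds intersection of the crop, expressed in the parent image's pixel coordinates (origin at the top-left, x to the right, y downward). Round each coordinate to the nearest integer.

Crop width = 2620 − 68 = 2552 px; one third is 850.67 px.
Crop height = 2024 − 149 = 1875 px; one third is 625.00 px.
The top-right point is two-thirds across and one-third down within the crop:
x = 68 + 2 × 850.67 ≈ 1769; y = 149 + 1 × 625.00 ≈ 774.

(1769, 774)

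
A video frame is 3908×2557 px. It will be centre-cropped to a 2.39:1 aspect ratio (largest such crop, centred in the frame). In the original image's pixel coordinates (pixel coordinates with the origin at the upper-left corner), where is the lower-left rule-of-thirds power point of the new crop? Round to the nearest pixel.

3908/2557 < 2.39/1, so the 2.39:1 crop keeps the full width 3908 and trims height to 3908 × 1/2.39 = 1635.15 px.
Top offset = (2557 − 1635.15)/2 = 460.93 px; left offset = 0.
Lower-left is one-third across and two-thirds down within the crop:
x = 0.00 + 1 × 3908.00/3 ≈ 1303; y = 460.93 + 2 × 1635.15/3 ≈ 1551.

(1303, 1551)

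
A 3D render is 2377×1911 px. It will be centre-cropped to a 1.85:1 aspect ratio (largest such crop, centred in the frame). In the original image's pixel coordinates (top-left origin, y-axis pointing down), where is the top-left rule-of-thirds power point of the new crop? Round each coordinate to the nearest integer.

2377/1911 < 1.85/1, so the 1.85:1 crop keeps the full width 2377 and trims height to 2377 × 1/1.85 = 1284.86 px.
Top offset = (1911 − 1284.86)/2 = 313.07 px; left offset = 0.
Top-left is one-third across and one-third down within the crop:
x = 0.00 + 1 × 2377.00/3 ≈ 792; y = 313.07 + 1 × 1284.86/3 ≈ 741.

x = 792 px, y = 741 px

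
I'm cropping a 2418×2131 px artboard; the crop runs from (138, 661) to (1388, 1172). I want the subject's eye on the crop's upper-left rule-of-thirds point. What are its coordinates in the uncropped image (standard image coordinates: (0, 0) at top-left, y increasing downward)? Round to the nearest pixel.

(555, 831)

Crop width = 1388 − 138 = 1250 px; one third is 416.67 px.
Crop height = 1172 − 661 = 511 px; one third is 170.33 px.
The upper-left point is one-third across and one-third down within the crop:
x = 138 + 1 × 416.67 ≈ 555; y = 661 + 1 × 170.33 ≈ 831.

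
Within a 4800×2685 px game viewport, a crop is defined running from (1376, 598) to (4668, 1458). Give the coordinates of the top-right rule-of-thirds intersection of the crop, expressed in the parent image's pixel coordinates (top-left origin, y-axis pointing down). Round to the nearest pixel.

Crop width = 4668 − 1376 = 3292 px; one third is 1097.33 px.
Crop height = 1458 − 598 = 860 px; one third is 286.67 px.
The top-right point is two-thirds across and one-third down within the crop:
x = 1376 + 2 × 1097.33 ≈ 3571; y = 598 + 1 × 286.67 ≈ 885.

(3571, 885)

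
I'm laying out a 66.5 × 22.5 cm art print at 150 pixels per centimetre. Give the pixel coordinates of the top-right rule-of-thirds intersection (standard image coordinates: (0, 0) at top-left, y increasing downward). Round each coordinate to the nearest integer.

In pixels the canvas is 66.5 × 150 = 9975 wide and 22.5 × 150 = 3375 tall.
The top-right point is two-thirds across and one-third down:
x = 2 × 9975/3 ≈ 6650; y = 1 × 3375/3 ≈ 1125.

(6650, 1125)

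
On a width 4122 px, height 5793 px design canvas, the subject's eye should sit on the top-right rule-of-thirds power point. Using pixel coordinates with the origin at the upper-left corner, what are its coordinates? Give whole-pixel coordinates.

(2748, 1931)

The top-right point sits two-thirds of the way across and one-third of the way down.
x = 2 × 4122/3 ≈ 2748; y = 1 × 5793/3 ≈ 1931.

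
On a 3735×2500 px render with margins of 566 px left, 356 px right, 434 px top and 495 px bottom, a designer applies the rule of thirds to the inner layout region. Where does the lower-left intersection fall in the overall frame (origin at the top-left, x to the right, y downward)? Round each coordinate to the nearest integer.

(1504, 1481)

Content width = 3735 − 566 − 356 = 2813 px; content height = 2500 − 434 − 495 = 1571 px.
Lower-left is one-third across and two-thirds down within the inner layout region.
x = 566 + 1 × 2813/3 = 566 + 937.67 ≈ 1504
y = 434 + 2 × 1571/3 = 434 + 1047.33 ≈ 1481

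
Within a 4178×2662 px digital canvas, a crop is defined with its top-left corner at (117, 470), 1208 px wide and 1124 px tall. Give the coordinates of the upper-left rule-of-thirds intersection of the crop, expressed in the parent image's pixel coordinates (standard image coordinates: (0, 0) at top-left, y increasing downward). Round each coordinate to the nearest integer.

(520, 845)

One third of the crop width 1208 is 402.67 px.
One third of the crop height 1124 is 374.67 px.
The upper-left point is one-third across and one-third down within the crop:
x = 117 + 1 × 402.67 ≈ 520; y = 470 + 1 × 374.67 ≈ 845.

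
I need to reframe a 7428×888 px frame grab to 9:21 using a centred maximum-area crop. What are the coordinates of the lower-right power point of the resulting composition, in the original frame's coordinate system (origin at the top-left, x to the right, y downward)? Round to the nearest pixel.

(3777, 592)

7428/888 > 9/21, so the 9:21 crop keeps the full height 888 and trims width to 888 × 9/21 = 380.57 px.
Left offset = (7428 − 380.57)/2 = 3523.71 px; top offset = 0.
Lower-right is two-thirds across and two-thirds down within the crop:
x = 3523.71 + 2 × 380.57/3 ≈ 3777; y = 0.00 + 2 × 888.00/3 ≈ 592.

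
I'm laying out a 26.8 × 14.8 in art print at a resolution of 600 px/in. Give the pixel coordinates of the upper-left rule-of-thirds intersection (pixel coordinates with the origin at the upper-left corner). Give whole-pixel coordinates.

In pixels the canvas is 26.8 × 600 = 16080 wide and 14.8 × 600 = 8880 tall.
The upper-left point is one-third across and one-third down:
x = 1 × 16080/3 ≈ 5360; y = 1 × 8880/3 ≈ 2960.

(5360, 2960)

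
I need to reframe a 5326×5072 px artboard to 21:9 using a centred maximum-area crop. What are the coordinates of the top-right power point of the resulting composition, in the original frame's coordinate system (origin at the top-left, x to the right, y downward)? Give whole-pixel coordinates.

5326/5072 < 21/9, so the 21:9 crop keeps the full width 5326 and trims height to 5326 × 9/21 = 2282.57 px.
Top offset = (5072 − 2282.57)/2 = 1394.71 px; left offset = 0.
Top-right is two-thirds across and one-third down within the crop:
x = 0.00 + 2 × 5326.00/3 ≈ 3551; y = 1394.71 + 1 × 2282.57/3 ≈ 2156.

x = 3551 px, y = 2156 px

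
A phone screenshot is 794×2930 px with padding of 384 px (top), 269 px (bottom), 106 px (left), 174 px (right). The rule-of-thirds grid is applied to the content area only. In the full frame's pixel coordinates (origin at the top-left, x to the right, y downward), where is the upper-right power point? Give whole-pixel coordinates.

Content width = 794 − 106 − 174 = 514 px; content height = 2930 − 384 − 269 = 2277 px.
Upper-right is two-thirds across and one-third down within the content area.
x = 106 + 2 × 514/3 = 106 + 342.67 ≈ 449
y = 384 + 1 × 2277/3 = 384 + 759.00 ≈ 1143

x = 449 px, y = 1143 px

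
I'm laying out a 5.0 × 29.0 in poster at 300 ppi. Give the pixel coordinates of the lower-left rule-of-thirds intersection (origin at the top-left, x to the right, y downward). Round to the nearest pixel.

In pixels the canvas is 5.0 × 300 = 1500 wide and 29.0 × 300 = 8700 tall.
The lower-left point is one-third across and two-thirds down:
x = 1 × 1500/3 ≈ 500; y = 2 × 8700/3 ≈ 5800.

(500, 5800)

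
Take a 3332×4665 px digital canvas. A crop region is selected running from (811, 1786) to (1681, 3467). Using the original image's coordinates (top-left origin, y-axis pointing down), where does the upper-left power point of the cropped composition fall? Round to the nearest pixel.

Crop width = 1681 − 811 = 870 px; one third is 290.00 px.
Crop height = 3467 − 1786 = 1681 px; one third is 560.33 px.
The upper-left point is one-third across and one-third down within the crop:
x = 811 + 1 × 290.00 ≈ 1101; y = 1786 + 1 × 560.33 ≈ 2346.

x = 1101 px, y = 2346 px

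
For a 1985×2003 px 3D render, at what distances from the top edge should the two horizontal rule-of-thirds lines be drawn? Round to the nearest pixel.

y = 668 px and y = 1335 px

2003 / 3 = 667.67, so the horizontal lines sit at one and two thirds of 2003.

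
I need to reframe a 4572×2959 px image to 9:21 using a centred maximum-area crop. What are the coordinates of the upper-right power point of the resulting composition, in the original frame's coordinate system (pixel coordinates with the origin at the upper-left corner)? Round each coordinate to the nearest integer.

x = 2497 px, y = 986 px

4572/2959 > 9/21, so the 9:21 crop keeps the full height 2959 and trims width to 2959 × 9/21 = 1268.14 px.
Left offset = (4572 − 1268.14)/2 = 1651.93 px; top offset = 0.
Upper-right is two-thirds across and one-third down within the crop:
x = 1651.93 + 2 × 1268.14/3 ≈ 2497; y = 0.00 + 1 × 2959.00/3 ≈ 986.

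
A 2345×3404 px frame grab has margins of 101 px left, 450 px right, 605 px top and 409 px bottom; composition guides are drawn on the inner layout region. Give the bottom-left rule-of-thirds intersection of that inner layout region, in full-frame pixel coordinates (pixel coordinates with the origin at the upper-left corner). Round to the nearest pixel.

x = 699 px, y = 2198 px

Content width = 2345 − 101 − 450 = 1794 px; content height = 3404 − 605 − 409 = 2390 px.
Bottom-left is one-third across and two-thirds down within the inner layout region.
x = 101 + 1 × 1794/3 = 101 + 598.00 ≈ 699
y = 605 + 2 × 2390/3 = 605 + 1593.33 ≈ 2198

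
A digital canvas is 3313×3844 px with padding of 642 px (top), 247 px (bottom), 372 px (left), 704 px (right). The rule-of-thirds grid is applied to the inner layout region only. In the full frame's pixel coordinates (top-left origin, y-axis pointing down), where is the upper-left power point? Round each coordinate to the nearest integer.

(1118, 1627)

Content width = 3313 − 372 − 704 = 2237 px; content height = 3844 − 642 − 247 = 2955 px.
Upper-left is one-third across and one-third down within the inner layout region.
x = 372 + 1 × 2237/3 = 372 + 745.67 ≈ 1118
y = 642 + 1 × 2955/3 = 642 + 985.00 ≈ 1627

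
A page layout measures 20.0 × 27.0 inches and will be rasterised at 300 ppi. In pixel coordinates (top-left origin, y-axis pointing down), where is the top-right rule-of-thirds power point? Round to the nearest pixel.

(4000, 2700)

In pixels the canvas is 20.0 × 300 = 6000 wide and 27.0 × 300 = 8100 tall.
The top-right point is two-thirds across and one-third down:
x = 2 × 6000/3 ≈ 4000; y = 1 × 8100/3 ≈ 2700.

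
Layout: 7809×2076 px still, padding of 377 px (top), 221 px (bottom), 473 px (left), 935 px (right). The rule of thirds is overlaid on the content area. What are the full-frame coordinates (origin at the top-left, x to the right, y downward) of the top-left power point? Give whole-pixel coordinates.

Content width = 7809 − 473 − 935 = 6401 px; content height = 2076 − 377 − 221 = 1478 px.
Top-left is one-third across and one-third down within the content area.
x = 473 + 1 × 6401/3 = 473 + 2133.67 ≈ 2607
y = 377 + 1 × 1478/3 = 377 + 492.67 ≈ 870

x = 2607 px, y = 870 px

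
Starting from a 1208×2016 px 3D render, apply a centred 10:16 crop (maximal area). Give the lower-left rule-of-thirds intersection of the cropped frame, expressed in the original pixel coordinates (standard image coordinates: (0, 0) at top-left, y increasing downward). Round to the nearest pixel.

(403, 1330)

1208/2016 < 10/16, so the 10:16 crop keeps the full width 1208 and trims height to 1208 × 16/10 = 1932.80 px.
Top offset = (2016 − 1932.80)/2 = 41.60 px; left offset = 0.
Lower-left is one-third across and two-thirds down within the crop:
x = 0.00 + 1 × 1208.00/3 ≈ 403; y = 41.60 + 2 × 1932.80/3 ≈ 1330.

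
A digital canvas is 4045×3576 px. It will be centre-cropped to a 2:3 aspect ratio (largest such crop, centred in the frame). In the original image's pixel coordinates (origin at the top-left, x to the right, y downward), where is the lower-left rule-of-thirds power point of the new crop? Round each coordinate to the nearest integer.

x = 1625 px, y = 2384 px

4045/3576 > 2/3, so the 2:3 crop keeps the full height 3576 and trims width to 3576 × 2/3 = 2384.00 px.
Left offset = (4045 − 2384.00)/2 = 830.50 px; top offset = 0.
Lower-left is one-third across and two-thirds down within the crop:
x = 830.50 + 1 × 2384.00/3 ≈ 1625; y = 0.00 + 2 × 3576.00/3 ≈ 2384.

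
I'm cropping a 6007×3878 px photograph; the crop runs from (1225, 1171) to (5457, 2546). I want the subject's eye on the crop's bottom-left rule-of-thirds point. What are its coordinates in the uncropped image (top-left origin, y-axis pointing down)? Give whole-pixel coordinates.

x = 2636 px, y = 2088 px

Crop width = 5457 − 1225 = 4232 px; one third is 1410.67 px.
Crop height = 2546 − 1171 = 1375 px; one third is 458.33 px.
The bottom-left point is one-third across and two-thirds down within the crop:
x = 1225 + 1 × 1410.67 ≈ 2636; y = 1171 + 2 × 458.33 ≈ 2088.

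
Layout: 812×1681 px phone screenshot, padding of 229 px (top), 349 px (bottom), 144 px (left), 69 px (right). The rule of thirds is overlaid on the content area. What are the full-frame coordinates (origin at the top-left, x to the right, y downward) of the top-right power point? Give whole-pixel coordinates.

Content width = 812 − 144 − 69 = 599 px; content height = 1681 − 229 − 349 = 1103 px.
Top-right is two-thirds across and one-third down within the content area.
x = 144 + 2 × 599/3 = 144 + 399.33 ≈ 543
y = 229 + 1 × 1103/3 = 229 + 367.67 ≈ 597

(543, 597)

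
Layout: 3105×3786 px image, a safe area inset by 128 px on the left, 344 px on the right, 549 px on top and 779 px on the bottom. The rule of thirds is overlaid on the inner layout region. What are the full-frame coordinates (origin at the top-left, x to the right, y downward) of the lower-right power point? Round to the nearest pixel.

x = 1883 px, y = 2188 px

Content width = 3105 − 128 − 344 = 2633 px; content height = 3786 − 549 − 779 = 2458 px.
Lower-right is two-thirds across and two-thirds down within the inner layout region.
x = 128 + 2 × 2633/3 = 128 + 1755.33 ≈ 1883
y = 549 + 2 × 2458/3 = 549 + 1638.67 ≈ 2188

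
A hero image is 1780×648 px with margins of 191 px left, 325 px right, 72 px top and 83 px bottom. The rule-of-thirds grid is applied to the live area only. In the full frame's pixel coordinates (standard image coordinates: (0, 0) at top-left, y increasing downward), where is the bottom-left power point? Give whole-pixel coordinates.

Content width = 1780 − 191 − 325 = 1264 px; content height = 648 − 72 − 83 = 493 px.
Bottom-left is one-third across and two-thirds down within the live area.
x = 191 + 1 × 1264/3 = 191 + 421.33 ≈ 612
y = 72 + 2 × 493/3 = 72 + 328.67 ≈ 401

(612, 401)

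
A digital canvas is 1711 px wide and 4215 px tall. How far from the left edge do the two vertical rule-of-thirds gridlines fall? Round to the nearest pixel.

1711 / 3 = 570.33, so the vertical lines sit at one and two thirds of 1711.

x = 570 px and x = 1141 px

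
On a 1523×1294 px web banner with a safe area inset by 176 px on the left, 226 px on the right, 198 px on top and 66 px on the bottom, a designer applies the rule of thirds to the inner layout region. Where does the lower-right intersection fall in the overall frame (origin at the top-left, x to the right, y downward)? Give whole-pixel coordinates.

(923, 885)

Content width = 1523 − 176 − 226 = 1121 px; content height = 1294 − 198 − 66 = 1030 px.
Lower-right is two-thirds across and two-thirds down within the inner layout region.
x = 176 + 2 × 1121/3 = 176 + 747.33 ≈ 923
y = 198 + 2 × 1030/3 = 198 + 686.67 ≈ 885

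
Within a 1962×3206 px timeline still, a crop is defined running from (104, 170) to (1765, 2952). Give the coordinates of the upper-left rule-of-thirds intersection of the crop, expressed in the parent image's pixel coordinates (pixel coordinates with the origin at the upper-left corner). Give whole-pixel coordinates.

Crop width = 1765 − 104 = 1661 px; one third is 553.67 px.
Crop height = 2952 − 170 = 2782 px; one third is 927.33 px.
The upper-left point is one-third across and one-third down within the crop:
x = 104 + 1 × 553.67 ≈ 658; y = 170 + 1 × 927.33 ≈ 1097.

x = 658 px, y = 1097 px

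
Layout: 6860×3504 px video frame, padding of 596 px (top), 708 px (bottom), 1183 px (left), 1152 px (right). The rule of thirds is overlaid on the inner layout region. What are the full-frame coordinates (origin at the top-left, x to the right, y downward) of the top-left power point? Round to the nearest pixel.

Content width = 6860 − 1183 − 1152 = 4525 px; content height = 3504 − 596 − 708 = 2200 px.
Top-left is one-third across and one-third down within the inner layout region.
x = 1183 + 1 × 4525/3 = 1183 + 1508.33 ≈ 2691
y = 596 + 1 × 2200/3 = 596 + 733.33 ≈ 1329

x = 2691 px, y = 1329 px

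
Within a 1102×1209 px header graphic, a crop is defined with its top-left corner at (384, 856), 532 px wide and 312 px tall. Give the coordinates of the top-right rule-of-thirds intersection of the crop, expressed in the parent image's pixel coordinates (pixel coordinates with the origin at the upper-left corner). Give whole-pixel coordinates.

One third of the crop width 532 is 177.33 px.
One third of the crop height 312 is 104.00 px.
The top-right point is two-thirds across and one-third down within the crop:
x = 384 + 2 × 177.33 ≈ 739; y = 856 + 1 × 104.00 ≈ 960.

x = 739 px, y = 960 px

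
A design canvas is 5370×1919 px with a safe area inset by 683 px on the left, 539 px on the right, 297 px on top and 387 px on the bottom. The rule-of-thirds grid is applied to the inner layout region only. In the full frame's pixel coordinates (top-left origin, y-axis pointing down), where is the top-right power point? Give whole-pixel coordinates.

Content width = 5370 − 683 − 539 = 4148 px; content height = 1919 − 297 − 387 = 1235 px.
Top-right is two-thirds across and one-third down within the inner layout region.
x = 683 + 2 × 4148/3 = 683 + 2765.33 ≈ 3448
y = 297 + 1 × 1235/3 = 297 + 411.67 ≈ 709

x = 3448 px, y = 709 px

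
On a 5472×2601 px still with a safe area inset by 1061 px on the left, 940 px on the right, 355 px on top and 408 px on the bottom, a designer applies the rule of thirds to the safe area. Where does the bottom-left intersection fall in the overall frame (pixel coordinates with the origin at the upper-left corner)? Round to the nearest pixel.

x = 2218 px, y = 1580 px

Content width = 5472 − 1061 − 940 = 3471 px; content height = 2601 − 355 − 408 = 1838 px.
Bottom-left is one-third across and two-thirds down within the safe area.
x = 1061 + 1 × 3471/3 = 1061 + 1157.00 ≈ 2218
y = 355 + 2 × 1838/3 = 355 + 1225.33 ≈ 1580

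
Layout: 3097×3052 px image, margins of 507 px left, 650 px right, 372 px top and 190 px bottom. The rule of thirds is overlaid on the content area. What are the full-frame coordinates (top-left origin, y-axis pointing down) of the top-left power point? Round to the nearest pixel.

(1154, 1202)

Content width = 3097 − 507 − 650 = 1940 px; content height = 3052 − 372 − 190 = 2490 px.
Top-left is one-third across and one-third down within the content area.
x = 507 + 1 × 1940/3 = 507 + 646.67 ≈ 1154
y = 372 + 1 × 2490/3 = 372 + 830.00 ≈ 1202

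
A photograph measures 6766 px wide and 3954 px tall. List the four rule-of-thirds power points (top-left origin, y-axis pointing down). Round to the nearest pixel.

One third of 6766 is 2255.33; one third of 3954 is 1318.
Vertical third lines at x = 2255 and x = 4511; horizontal third lines at y = 1318 and y = 2636.

(2255, 1318), (4511, 1318), (2255, 2636), (4511, 2636)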